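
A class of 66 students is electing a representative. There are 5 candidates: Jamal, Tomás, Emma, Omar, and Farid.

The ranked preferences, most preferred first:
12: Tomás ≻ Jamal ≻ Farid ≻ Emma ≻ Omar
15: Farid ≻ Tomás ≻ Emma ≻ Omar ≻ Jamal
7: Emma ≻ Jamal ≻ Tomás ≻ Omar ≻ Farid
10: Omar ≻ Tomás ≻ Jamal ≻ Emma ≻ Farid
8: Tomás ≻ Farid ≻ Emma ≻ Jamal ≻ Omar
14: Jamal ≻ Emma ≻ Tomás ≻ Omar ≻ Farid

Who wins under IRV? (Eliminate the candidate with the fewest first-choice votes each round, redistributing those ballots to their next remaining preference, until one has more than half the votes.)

Tomás

Round 1: Jamal 14, Tomás 20, Emma 7, Omar 10, Farid 15. Emma eliminated.
Round 2: Jamal 21, Tomás 20, Omar 10, Farid 15. Omar eliminated.
Round 3: Jamal 21, Tomás 30, Farid 15. Farid eliminated.
Round 4: Jamal 21, Tomás 45. Tomás has a majority (≥34).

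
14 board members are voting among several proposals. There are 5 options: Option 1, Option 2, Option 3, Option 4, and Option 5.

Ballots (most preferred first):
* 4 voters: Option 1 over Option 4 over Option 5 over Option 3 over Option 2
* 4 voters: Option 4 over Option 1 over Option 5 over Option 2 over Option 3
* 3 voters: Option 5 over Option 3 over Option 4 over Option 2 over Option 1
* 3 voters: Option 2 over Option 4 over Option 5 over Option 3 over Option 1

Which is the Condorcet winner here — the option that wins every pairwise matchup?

Option 4 vs Option 1: 10–4
Option 4 vs Option 2: 11–3
Option 4 vs Option 3: 11–3
Option 4 vs Option 5: 11–3
Option 4 beats every other option.

Option 4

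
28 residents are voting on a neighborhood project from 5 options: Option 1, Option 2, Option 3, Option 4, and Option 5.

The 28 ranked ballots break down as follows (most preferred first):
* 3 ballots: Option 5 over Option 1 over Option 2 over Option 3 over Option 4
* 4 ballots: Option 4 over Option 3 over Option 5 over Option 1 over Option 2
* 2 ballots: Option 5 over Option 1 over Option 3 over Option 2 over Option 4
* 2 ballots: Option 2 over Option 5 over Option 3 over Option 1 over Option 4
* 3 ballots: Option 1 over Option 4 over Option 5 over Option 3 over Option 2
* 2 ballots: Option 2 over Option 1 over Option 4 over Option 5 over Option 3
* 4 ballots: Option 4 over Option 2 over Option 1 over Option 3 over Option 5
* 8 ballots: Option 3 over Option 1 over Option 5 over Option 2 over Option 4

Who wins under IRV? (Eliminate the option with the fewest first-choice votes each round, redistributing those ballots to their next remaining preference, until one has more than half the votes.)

Round 1: Option 1 3, Option 2 4, Option 3 8, Option 4 8, Option 5 5. Option 1 eliminated.
Round 2: Option 2 4, Option 3 8, Option 4 11, Option 5 5. Option 2 eliminated.
Round 3: Option 3 8, Option 4 13, Option 5 7. Option 5 eliminated.
Round 4: Option 3 15, Option 4 13. Option 3 has a majority (≥15).

Option 3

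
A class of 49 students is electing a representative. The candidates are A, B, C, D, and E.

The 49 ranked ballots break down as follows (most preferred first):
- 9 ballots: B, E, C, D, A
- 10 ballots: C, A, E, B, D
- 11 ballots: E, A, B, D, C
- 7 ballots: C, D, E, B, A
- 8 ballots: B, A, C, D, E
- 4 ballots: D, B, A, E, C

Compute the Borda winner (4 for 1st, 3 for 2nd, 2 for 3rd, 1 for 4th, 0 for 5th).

B

A: 9×0 + 10×3 + 11×3 + 7×0 + 8×3 + 4×2 = 95
B: 9×4 + 10×1 + 11×2 + 7×1 + 8×4 + 4×3 = 119
C: 9×2 + 10×4 + 11×0 + 7×4 + 8×2 + 4×0 = 102
D: 9×1 + 10×0 + 11×1 + 7×3 + 8×1 + 4×4 = 65
E: 9×3 + 10×2 + 11×4 + 7×2 + 8×0 + 4×1 = 109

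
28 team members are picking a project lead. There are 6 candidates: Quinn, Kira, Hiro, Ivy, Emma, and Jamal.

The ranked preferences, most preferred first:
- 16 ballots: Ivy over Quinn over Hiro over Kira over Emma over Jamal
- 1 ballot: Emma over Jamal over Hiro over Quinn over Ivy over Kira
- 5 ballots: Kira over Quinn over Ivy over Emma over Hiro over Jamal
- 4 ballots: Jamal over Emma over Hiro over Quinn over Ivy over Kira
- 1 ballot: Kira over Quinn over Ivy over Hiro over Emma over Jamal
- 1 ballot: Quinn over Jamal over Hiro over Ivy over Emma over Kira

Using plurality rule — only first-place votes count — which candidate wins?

Ivy

First-place votes: Quinn 1, Kira 6, Hiro 0, Ivy 16, Emma 1, Jamal 4.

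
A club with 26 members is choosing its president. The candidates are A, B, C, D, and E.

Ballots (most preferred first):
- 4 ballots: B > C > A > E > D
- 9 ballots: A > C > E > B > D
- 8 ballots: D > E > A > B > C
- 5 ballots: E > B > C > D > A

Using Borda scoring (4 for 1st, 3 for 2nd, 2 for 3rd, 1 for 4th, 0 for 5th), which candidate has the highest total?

E

A: 4×2 + 9×4 + 8×2 + 5×0 = 60
B: 4×4 + 9×1 + 8×1 + 5×3 = 48
C: 4×3 + 9×3 + 8×0 + 5×2 = 49
D: 4×0 + 9×0 + 8×4 + 5×1 = 37
E: 4×1 + 9×2 + 8×3 + 5×4 = 66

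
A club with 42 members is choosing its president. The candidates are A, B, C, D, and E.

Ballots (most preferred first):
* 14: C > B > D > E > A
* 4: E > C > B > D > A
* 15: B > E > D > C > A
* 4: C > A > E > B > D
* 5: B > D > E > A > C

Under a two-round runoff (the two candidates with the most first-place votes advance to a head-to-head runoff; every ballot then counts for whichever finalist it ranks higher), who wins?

Round 1 first-place votes: A 0, B 20, C 18, D 0, E 4. B and C advance.
Runoff: B is ranked above C on 20 ballots, C above B on 22.

C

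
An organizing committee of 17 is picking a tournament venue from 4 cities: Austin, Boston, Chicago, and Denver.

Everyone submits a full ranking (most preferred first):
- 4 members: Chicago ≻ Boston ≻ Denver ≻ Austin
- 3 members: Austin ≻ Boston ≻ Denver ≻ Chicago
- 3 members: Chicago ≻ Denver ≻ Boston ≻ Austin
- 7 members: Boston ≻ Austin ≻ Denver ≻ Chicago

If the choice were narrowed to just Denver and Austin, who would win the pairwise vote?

Denver is ranked above Austin on 7 ballots; Austin above Denver on 10.

Austin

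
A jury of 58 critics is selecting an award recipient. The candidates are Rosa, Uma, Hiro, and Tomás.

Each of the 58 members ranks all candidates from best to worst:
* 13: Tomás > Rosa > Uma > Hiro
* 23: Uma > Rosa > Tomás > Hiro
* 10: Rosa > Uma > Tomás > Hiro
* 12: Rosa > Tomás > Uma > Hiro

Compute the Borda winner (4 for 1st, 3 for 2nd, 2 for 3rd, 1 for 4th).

Rosa

Rosa: 13×3 + 23×3 + 10×4 + 12×4 = 196
Uma: 13×2 + 23×4 + 10×3 + 12×2 = 172
Hiro: 13×1 + 23×1 + 10×1 + 12×1 = 58
Tomás: 13×4 + 23×2 + 10×2 + 12×3 = 154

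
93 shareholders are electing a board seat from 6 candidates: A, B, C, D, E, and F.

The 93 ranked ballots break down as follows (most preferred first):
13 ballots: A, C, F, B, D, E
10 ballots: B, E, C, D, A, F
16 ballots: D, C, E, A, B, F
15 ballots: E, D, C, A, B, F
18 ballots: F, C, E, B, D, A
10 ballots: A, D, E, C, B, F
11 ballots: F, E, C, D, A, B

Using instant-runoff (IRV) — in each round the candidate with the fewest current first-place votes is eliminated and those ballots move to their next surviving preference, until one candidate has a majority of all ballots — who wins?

Round 1: A 23, B 10, C 0, D 16, E 15, F 29. C eliminated.
Round 2: A 23, B 10, D 16, E 15, F 29. B eliminated.
Round 3: A 23, D 16, E 25, F 29. D eliminated.
Round 4: A 23, E 41, F 29. A eliminated.
Round 5: E 51, F 42. E has a majority (≥47).

E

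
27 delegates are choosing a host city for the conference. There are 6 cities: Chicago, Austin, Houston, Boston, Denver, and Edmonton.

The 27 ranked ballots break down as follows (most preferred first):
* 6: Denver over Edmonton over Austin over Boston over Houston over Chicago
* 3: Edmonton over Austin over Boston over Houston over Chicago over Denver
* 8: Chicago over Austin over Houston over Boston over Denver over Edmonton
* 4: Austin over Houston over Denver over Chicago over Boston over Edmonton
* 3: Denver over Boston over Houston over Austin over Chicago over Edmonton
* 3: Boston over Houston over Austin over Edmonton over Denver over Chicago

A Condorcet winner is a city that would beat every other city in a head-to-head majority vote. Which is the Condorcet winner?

Austin

Austin vs Chicago: 19–8
Austin vs Houston: 21–6
Austin vs Boston: 21–6
Austin vs Denver: 18–9
Austin vs Edmonton: 18–9
Austin beats every other city.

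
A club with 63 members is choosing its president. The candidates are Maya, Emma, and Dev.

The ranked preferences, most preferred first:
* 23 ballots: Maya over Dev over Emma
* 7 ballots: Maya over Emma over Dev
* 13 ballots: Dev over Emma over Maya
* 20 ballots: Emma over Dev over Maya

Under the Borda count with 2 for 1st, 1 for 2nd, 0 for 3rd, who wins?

Dev

Maya: 23×2 + 7×2 + 13×0 + 20×0 = 60
Emma: 23×0 + 7×1 + 13×1 + 20×2 = 60
Dev: 23×1 + 7×0 + 13×2 + 20×1 = 69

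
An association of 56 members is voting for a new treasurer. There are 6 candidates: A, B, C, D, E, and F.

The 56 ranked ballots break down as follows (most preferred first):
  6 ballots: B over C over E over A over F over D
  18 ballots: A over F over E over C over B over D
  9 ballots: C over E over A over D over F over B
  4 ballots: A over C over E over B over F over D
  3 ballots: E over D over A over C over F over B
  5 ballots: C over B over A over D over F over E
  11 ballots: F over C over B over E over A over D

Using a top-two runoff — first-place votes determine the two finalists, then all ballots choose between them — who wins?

Round 1 first-place votes: A 22, B 6, C 14, D 0, E 3, F 11. A and C advance.
Runoff: A is ranked above C on 25 ballots, C above A on 31.

C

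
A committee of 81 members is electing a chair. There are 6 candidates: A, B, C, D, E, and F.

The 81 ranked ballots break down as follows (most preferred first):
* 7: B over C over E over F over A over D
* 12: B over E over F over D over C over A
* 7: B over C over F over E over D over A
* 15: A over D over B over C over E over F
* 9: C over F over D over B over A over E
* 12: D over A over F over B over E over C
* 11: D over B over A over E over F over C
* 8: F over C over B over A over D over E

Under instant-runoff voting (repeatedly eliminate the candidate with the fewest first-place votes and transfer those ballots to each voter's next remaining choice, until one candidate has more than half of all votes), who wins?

Round 1: A 15, B 26, C 9, D 23, E 0, F 8. E eliminated.
Round 2: A 15, B 26, C 9, D 23, F 8. F eliminated.
Round 3: A 15, B 26, C 17, D 23. A eliminated.
Round 4: B 26, C 17, D 38. C eliminated.
Round 5: B 34, D 47. D has a majority (≥41).

D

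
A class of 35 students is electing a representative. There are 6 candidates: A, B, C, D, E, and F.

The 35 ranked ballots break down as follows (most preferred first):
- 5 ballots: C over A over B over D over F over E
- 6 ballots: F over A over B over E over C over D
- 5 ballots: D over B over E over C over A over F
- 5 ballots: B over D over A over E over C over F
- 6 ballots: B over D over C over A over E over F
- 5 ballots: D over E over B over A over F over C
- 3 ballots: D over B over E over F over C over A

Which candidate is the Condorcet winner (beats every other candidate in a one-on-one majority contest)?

B

B vs A: 24–11
B vs C: 30–5
B vs D: 22–13
B vs E: 30–5
B vs F: 29–6
B beats every other candidate.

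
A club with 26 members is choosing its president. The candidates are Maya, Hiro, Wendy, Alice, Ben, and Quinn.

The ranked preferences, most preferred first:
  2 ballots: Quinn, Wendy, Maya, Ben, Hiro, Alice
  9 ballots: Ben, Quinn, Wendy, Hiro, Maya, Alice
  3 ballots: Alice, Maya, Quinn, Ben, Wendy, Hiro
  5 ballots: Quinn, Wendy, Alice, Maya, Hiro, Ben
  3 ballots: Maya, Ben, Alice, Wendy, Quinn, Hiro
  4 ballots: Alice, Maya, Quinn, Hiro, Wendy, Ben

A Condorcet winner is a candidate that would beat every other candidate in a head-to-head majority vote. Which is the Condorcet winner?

Quinn vs Maya: 16–10
Quinn vs Hiro: 26–0
Quinn vs Wendy: 23–3
Quinn vs Alice: 16–10
Quinn vs Ben: 14–12
Quinn beats every other candidate.

Quinn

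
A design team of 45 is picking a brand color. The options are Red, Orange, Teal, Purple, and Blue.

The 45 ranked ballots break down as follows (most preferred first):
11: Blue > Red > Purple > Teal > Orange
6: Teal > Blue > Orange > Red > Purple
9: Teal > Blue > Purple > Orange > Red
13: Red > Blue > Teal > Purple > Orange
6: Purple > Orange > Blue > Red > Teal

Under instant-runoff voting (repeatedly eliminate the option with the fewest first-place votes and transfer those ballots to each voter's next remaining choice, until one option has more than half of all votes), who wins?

Round 1: Red 13, Orange 0, Teal 15, Purple 6, Blue 11. Orange eliminated.
Round 2: Red 13, Teal 15, Purple 6, Blue 11. Purple eliminated.
Round 3: Red 13, Teal 15, Blue 17. Red eliminated.
Round 4: Teal 15, Blue 30. Blue has a majority (≥23).

Blue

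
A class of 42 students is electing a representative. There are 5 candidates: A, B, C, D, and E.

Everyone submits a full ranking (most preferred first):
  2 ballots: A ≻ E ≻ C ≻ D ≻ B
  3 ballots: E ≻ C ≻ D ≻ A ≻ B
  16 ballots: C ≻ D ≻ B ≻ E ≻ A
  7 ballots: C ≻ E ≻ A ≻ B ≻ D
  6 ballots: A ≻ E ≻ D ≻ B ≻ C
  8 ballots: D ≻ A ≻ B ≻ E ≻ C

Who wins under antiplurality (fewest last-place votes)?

E

Last-place votes: A 16, B 5, C 14, D 7, E 0.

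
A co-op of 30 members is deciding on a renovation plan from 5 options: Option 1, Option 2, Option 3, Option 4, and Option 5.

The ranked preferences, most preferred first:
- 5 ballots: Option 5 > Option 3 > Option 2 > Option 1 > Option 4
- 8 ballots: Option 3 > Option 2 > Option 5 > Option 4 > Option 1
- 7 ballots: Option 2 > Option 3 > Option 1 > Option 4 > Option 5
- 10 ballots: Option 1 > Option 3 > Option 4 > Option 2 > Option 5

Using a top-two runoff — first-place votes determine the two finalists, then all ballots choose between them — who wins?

Round 1 first-place votes: Option 1 10, Option 2 7, Option 3 8, Option 4 0, Option 5 5. Option 1 and Option 3 advance.
Runoff: Option 1 is ranked above Option 3 on 10 ballots, Option 3 above Option 1 on 20.

Option 3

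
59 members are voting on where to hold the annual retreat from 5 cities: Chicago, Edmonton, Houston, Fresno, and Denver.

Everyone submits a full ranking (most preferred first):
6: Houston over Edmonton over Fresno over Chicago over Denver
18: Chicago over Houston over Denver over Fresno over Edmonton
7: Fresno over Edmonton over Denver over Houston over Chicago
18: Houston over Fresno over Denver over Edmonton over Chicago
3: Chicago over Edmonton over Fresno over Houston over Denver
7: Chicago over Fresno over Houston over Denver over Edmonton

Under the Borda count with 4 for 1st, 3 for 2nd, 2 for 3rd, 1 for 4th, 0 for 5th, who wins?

Chicago: 6×1 + 18×4 + 7×0 + 18×0 + 3×4 + 7×4 = 118
Edmonton: 6×3 + 18×0 + 7×3 + 18×1 + 3×3 + 7×0 = 66
Houston: 6×4 + 18×3 + 7×1 + 18×4 + 3×1 + 7×2 = 174
Fresno: 6×2 + 18×1 + 7×4 + 18×3 + 3×2 + 7×3 = 139
Denver: 6×0 + 18×2 + 7×2 + 18×2 + 3×0 + 7×1 = 93

Houston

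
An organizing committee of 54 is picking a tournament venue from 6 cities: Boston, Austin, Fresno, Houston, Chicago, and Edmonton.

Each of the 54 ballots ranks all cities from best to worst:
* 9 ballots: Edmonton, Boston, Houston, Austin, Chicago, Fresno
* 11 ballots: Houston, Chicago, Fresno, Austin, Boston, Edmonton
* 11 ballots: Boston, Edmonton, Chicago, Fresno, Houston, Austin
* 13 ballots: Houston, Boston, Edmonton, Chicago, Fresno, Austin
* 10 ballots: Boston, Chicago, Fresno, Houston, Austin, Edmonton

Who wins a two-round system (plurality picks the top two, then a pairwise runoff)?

Boston

Round 1 first-place votes: Boston 21, Austin 0, Fresno 0, Houston 24, Chicago 0, Edmonton 9. Houston and Boston advance.
Runoff: Houston is ranked above Boston on 24 ballots, Boston above Houston on 30.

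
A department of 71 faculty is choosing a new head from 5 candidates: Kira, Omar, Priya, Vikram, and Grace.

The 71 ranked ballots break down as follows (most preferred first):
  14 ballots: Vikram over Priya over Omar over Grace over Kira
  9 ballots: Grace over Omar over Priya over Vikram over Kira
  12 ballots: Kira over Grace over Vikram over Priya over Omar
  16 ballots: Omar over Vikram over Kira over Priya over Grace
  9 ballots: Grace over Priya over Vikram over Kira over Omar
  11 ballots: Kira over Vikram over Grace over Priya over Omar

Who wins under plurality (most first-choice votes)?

Kira

First-place votes: Kira 23, Omar 16, Priya 0, Vikram 14, Grace 18.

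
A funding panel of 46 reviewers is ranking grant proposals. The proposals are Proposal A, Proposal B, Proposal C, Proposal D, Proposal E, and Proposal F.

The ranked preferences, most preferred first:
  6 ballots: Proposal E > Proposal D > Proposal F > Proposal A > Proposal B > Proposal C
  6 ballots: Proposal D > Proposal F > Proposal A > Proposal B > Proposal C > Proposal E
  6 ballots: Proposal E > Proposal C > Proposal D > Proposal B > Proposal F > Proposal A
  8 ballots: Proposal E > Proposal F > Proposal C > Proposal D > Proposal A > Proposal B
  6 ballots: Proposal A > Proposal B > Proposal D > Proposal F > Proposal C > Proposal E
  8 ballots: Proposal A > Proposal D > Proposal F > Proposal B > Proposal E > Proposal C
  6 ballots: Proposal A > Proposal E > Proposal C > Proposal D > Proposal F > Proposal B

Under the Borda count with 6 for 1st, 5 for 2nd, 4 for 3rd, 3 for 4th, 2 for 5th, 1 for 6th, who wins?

Proposal A: 6×3 + 6×4 + 6×1 + 8×2 + 6×6 + 8×6 + 6×6 = 184
Proposal B: 6×2 + 6×3 + 6×3 + 8×1 + 6×5 + 8×3 + 6×1 = 116
Proposal C: 6×1 + 6×2 + 6×5 + 8×4 + 6×2 + 8×1 + 6×4 = 124
Proposal D: 6×5 + 6×6 + 6×4 + 8×3 + 6×4 + 8×5 + 6×3 = 196
Proposal E: 6×6 + 6×1 + 6×6 + 8×6 + 6×1 + 8×2 + 6×5 = 178
Proposal F: 6×4 + 6×5 + 6×2 + 8×5 + 6×3 + 8×4 + 6×2 = 168

Proposal D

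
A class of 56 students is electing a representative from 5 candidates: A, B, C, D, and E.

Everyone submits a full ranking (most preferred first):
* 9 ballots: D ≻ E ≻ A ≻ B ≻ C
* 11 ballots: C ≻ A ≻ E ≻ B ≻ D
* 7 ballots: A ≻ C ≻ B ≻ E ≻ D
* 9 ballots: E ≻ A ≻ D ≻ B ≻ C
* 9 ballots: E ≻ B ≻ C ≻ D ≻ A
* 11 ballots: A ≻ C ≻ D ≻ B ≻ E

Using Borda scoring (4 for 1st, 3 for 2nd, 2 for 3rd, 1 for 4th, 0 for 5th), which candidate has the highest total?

A

A: 9×2 + 11×3 + 7×4 + 9×3 + 9×0 + 11×4 = 150
B: 9×1 + 11×1 + 7×2 + 9×1 + 9×3 + 11×1 = 81
C: 9×0 + 11×4 + 7×3 + 9×0 + 9×2 + 11×3 = 116
D: 9×4 + 11×0 + 7×0 + 9×2 + 9×1 + 11×2 = 85
E: 9×3 + 11×2 + 7×1 + 9×4 + 9×4 + 11×0 = 128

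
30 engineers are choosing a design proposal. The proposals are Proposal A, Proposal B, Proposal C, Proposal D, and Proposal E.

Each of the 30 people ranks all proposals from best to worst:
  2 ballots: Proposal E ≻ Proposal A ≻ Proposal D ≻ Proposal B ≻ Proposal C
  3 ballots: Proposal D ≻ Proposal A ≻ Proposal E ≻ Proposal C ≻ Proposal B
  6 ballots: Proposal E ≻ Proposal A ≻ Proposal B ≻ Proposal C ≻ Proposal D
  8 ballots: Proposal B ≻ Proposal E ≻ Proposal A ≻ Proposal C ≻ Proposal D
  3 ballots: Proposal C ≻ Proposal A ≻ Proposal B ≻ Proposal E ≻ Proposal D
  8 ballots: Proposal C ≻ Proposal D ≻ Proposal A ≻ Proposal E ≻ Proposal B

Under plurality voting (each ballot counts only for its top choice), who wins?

First-place votes: Proposal A 0, Proposal B 8, Proposal C 11, Proposal D 3, Proposal E 8.

Proposal C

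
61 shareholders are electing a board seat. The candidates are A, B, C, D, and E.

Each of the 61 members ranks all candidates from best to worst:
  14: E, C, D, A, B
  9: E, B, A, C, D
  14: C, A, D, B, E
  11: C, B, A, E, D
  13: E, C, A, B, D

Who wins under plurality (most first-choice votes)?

First-place votes: A 0, B 0, C 25, D 0, E 36.

E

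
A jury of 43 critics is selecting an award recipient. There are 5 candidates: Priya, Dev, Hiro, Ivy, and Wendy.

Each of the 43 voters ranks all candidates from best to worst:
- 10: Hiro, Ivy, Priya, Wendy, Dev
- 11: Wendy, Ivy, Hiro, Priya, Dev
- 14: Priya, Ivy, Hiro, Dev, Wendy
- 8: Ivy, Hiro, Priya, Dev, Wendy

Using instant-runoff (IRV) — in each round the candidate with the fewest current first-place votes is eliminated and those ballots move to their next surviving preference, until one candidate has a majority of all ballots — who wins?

Hiro

Round 1: Priya 14, Dev 0, Hiro 10, Ivy 8, Wendy 11. Dev eliminated.
Round 2: Priya 14, Hiro 10, Ivy 8, Wendy 11. Ivy eliminated.
Round 3: Priya 14, Hiro 18, Wendy 11. Wendy eliminated.
Round 4: Priya 14, Hiro 29. Hiro has a majority (≥22).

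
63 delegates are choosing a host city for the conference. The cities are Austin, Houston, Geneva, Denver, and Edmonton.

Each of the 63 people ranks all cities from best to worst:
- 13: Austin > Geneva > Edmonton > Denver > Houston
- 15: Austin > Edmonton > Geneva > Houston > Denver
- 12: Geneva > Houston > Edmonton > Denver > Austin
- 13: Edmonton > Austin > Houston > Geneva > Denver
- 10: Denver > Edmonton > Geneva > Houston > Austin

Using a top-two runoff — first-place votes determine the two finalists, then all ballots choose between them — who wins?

Round 1 first-place votes: Austin 28, Houston 0, Geneva 12, Denver 10, Edmonton 13. Austin and Edmonton advance.
Runoff: Austin is ranked above Edmonton on 28 ballots, Edmonton above Austin on 35.

Edmonton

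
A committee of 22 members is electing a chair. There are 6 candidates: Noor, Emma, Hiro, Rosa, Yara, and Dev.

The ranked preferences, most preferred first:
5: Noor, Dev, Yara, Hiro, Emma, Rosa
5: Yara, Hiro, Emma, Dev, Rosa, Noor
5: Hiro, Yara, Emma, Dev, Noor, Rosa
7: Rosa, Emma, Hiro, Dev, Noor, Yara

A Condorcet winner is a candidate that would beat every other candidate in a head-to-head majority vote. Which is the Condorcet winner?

Hiro vs Noor: 17–5
Hiro vs Emma: 15–7
Hiro vs Rosa: 15–7
Hiro vs Yara: 12–10
Hiro vs Dev: 17–5
Hiro beats every other candidate.

Hiro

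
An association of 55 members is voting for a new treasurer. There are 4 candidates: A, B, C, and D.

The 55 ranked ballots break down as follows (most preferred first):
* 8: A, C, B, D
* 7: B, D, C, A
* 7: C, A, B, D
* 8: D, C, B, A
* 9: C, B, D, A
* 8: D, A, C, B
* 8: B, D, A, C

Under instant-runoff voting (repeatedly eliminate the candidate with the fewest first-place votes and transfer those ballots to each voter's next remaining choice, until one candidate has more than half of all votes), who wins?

D

Round 1: A 8, B 15, C 16, D 16. A eliminated.
Round 2: B 15, C 24, D 16. B eliminated.
Round 3: C 24, D 31. D has a majority (≥28).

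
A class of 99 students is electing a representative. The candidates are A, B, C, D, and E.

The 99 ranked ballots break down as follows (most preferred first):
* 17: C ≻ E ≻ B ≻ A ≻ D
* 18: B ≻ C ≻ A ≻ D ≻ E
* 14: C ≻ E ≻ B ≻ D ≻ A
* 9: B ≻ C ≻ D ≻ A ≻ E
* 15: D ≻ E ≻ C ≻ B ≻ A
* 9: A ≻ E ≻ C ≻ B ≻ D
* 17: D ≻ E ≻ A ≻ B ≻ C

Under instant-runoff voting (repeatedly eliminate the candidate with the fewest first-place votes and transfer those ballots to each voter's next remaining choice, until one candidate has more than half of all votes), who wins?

C

Round 1: A 9, B 27, C 31, D 32, E 0. E eliminated.
Round 2: A 9, B 27, C 31, D 32. A eliminated.
Round 3: B 27, C 40, D 32. B eliminated.
Round 4: C 67, D 32. C has a majority (≥50).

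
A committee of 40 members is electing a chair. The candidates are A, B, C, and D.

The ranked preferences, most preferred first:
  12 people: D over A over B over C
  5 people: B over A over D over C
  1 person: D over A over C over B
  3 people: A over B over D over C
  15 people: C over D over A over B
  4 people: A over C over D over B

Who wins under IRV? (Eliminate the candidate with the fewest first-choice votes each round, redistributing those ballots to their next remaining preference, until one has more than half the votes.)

D

Round 1: A 7, B 5, C 15, D 13. B eliminated.
Round 2: A 12, C 15, D 13. A eliminated.
Round 3: C 19, D 21. D has a majority (≥21).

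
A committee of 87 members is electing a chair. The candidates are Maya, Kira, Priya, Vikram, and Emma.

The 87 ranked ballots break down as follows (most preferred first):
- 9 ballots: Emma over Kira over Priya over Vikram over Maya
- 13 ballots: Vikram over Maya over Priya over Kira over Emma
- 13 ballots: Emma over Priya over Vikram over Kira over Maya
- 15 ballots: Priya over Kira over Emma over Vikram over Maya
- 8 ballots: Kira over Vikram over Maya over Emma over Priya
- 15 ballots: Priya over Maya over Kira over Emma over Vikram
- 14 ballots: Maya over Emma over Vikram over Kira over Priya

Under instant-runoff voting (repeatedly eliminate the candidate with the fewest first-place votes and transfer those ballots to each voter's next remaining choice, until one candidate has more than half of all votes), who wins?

Emma

Round 1: Maya 14, Kira 8, Priya 30, Vikram 13, Emma 22. Kira eliminated.
Round 2: Maya 14, Priya 30, Vikram 21, Emma 22. Maya eliminated.
Round 3: Priya 30, Vikram 21, Emma 36. Vikram eliminated.
Round 4: Priya 43, Emma 44. Emma has a majority (≥44).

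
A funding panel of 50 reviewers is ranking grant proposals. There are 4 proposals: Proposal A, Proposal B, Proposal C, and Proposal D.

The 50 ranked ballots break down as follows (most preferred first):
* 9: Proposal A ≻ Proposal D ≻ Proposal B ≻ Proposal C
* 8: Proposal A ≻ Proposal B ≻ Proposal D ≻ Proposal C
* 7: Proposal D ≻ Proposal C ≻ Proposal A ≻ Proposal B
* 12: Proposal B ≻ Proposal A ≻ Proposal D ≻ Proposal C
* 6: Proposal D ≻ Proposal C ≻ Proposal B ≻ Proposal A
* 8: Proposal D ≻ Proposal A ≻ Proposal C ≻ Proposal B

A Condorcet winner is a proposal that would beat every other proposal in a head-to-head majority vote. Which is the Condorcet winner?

Proposal A

Proposal A vs Proposal B: 32–18
Proposal A vs Proposal C: 37–13
Proposal A vs Proposal D: 29–21
Proposal A beats every other proposal.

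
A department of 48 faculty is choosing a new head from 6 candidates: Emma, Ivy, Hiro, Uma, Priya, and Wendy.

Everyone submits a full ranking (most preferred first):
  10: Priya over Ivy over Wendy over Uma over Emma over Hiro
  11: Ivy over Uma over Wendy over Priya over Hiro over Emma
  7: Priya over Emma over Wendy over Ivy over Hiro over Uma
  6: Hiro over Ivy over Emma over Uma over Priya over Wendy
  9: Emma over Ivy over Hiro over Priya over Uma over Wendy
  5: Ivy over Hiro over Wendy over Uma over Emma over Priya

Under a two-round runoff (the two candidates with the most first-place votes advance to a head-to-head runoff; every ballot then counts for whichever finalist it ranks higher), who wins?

Ivy

Round 1 first-place votes: Emma 9, Ivy 16, Hiro 6, Uma 0, Priya 17, Wendy 0. Priya and Ivy advance.
Runoff: Priya is ranked above Ivy on 17 ballots, Ivy above Priya on 31.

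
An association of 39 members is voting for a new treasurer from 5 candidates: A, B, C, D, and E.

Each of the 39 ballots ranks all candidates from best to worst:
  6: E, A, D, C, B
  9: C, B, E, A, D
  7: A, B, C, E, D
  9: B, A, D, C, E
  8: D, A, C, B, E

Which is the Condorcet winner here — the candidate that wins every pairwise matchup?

A vs B: 21–18
A vs C: 30–9
A vs D: 31–8
A vs E: 24–15
A beats every other candidate.

A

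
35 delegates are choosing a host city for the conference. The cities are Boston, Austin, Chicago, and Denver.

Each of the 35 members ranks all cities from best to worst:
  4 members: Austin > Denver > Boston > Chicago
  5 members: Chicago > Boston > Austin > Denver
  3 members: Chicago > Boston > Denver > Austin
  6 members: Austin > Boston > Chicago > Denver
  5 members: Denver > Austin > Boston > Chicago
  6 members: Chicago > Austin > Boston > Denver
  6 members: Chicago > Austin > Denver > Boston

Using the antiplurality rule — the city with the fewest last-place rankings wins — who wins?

Last-place votes: Boston 6, Austin 3, Chicago 9, Denver 17.

Austin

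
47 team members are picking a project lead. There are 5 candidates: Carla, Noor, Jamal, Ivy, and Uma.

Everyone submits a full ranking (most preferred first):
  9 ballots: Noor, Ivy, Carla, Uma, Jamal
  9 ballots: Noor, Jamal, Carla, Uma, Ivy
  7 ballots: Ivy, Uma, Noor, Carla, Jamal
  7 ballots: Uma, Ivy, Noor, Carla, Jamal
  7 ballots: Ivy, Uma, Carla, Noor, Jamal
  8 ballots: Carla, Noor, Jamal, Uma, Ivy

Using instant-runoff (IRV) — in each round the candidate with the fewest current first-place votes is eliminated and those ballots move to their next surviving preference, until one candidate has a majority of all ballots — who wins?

Round 1: Carla 8, Noor 18, Jamal 0, Ivy 14, Uma 7. Jamal eliminated.
Round 2: Carla 8, Noor 18, Ivy 14, Uma 7. Uma eliminated.
Round 3: Carla 8, Noor 18, Ivy 21. Carla eliminated.
Round 4: Noor 26, Ivy 21. Noor has a majority (≥24).

Noor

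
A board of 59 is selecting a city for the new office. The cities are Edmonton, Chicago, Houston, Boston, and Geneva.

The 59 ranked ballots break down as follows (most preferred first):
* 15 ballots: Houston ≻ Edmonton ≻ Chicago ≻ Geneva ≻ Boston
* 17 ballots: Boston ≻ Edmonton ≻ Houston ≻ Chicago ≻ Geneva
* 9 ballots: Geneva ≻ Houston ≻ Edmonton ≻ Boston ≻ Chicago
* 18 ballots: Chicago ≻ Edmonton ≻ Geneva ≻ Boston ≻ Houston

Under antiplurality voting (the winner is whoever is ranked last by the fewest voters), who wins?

Edmonton

Last-place votes: Edmonton 0, Chicago 9, Houston 18, Boston 15, Geneva 17.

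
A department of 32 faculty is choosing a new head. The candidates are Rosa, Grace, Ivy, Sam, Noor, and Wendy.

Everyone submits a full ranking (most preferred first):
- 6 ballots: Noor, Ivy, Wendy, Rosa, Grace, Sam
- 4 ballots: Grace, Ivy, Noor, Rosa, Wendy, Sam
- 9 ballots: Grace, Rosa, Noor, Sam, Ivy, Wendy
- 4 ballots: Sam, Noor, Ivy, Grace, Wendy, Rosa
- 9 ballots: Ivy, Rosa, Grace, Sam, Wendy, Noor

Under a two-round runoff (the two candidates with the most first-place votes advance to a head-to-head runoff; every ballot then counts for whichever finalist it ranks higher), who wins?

Ivy

Round 1 first-place votes: Rosa 0, Grace 13, Ivy 9, Sam 4, Noor 6, Wendy 0. Grace and Ivy advance.
Runoff: Grace is ranked above Ivy on 13 ballots, Ivy above Grace on 19.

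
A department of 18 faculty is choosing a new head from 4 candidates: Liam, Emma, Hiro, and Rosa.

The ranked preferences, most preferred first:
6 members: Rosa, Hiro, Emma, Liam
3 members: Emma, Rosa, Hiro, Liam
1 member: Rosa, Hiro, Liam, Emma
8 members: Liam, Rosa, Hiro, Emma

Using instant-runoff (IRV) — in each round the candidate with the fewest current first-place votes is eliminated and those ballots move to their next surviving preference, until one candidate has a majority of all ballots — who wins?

Round 1: Liam 8, Emma 3, Hiro 0, Rosa 7. Hiro eliminated.
Round 2: Liam 8, Emma 3, Rosa 7. Emma eliminated.
Round 3: Liam 8, Rosa 10. Rosa has a majority (≥10).

Rosa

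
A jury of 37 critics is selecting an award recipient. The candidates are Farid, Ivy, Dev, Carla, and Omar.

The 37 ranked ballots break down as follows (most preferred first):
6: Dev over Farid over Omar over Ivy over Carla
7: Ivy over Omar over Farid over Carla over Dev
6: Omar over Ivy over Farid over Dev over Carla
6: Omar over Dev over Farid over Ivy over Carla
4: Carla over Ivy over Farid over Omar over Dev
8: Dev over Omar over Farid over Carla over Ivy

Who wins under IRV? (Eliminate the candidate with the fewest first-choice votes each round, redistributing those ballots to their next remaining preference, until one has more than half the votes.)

Omar

Round 1: Farid 0, Ivy 7, Dev 14, Carla 4, Omar 12. Farid eliminated.
Round 2: Ivy 7, Dev 14, Carla 4, Omar 12. Carla eliminated.
Round 3: Ivy 11, Dev 14, Omar 12. Ivy eliminated.
Round 4: Dev 14, Omar 23. Omar has a majority (≥19).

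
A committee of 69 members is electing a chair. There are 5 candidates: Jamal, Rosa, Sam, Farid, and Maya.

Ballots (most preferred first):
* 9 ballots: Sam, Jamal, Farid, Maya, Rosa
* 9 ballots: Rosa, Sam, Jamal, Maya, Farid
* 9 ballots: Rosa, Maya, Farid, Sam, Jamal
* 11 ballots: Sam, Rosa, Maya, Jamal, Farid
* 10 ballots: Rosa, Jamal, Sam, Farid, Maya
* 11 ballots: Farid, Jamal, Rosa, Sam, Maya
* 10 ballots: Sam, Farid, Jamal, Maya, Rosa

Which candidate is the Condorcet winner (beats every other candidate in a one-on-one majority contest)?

Rosa vs Jamal: 39–30
Rosa vs Sam: 39–30
Rosa vs Farid: 39–30
Rosa vs Maya: 50–19
Rosa beats every other candidate.

Rosa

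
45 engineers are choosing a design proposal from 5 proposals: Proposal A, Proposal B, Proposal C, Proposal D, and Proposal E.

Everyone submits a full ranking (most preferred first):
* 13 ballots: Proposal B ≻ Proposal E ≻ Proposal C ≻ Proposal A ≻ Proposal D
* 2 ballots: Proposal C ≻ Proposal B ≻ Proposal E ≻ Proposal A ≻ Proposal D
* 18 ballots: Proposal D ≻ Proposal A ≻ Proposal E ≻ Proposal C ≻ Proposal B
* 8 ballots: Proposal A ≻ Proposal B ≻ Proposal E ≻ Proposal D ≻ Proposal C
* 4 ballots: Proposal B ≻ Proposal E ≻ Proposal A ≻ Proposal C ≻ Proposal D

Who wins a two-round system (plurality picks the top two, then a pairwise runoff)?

Proposal B

Round 1 first-place votes: Proposal A 8, Proposal B 17, Proposal C 2, Proposal D 18, Proposal E 0. Proposal D and Proposal B advance.
Runoff: Proposal D is ranked above Proposal B on 18 ballots, Proposal B above Proposal D on 27.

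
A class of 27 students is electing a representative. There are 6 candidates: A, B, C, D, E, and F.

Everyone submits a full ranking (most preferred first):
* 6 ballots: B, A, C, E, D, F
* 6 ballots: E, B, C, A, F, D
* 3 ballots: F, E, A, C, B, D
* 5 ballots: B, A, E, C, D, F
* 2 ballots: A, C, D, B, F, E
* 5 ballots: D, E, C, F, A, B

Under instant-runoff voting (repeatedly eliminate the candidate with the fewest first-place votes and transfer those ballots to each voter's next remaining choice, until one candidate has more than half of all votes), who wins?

Round 1: A 2, B 11, C 0, D 5, E 6, F 3. C eliminated.
Round 2: A 2, B 11, D 5, E 6, F 3. A eliminated.
Round 3: B 11, D 7, E 6, F 3. F eliminated.
Round 4: B 11, D 7, E 9. D eliminated.
Round 5: B 13, E 14. E has a majority (≥14).

E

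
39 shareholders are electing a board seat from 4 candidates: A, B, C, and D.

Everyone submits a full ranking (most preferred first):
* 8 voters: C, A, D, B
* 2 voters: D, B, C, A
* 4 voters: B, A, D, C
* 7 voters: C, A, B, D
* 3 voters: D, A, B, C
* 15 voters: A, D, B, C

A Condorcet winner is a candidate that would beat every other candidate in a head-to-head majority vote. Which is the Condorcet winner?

A

A vs B: 33–6
A vs C: 22–17
A vs D: 34–5
A beats every other candidate.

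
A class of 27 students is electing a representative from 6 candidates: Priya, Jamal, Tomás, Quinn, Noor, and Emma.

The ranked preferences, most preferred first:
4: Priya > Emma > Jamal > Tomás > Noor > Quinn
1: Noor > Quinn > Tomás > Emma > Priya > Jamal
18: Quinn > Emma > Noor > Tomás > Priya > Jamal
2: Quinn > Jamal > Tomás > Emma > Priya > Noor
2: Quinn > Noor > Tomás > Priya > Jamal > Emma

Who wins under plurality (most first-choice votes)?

Quinn

First-place votes: Priya 4, Jamal 0, Tomás 0, Quinn 22, Noor 1, Emma 0.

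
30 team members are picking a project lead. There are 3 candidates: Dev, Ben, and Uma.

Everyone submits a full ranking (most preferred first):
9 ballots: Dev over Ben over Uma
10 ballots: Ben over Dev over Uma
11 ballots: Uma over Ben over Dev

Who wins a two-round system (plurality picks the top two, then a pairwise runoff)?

Round 1 first-place votes: Dev 9, Ben 10, Uma 11. Uma and Ben advance.
Runoff: Uma is ranked above Ben on 11 ballots, Ben above Uma on 19.

Ben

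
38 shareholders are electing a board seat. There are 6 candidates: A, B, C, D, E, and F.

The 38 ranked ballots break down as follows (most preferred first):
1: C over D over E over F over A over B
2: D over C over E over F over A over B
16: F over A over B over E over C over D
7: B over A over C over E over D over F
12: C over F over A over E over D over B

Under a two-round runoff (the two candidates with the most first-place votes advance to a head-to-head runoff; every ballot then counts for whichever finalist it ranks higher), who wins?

Round 1 first-place votes: A 0, B 7, C 13, D 2, E 0, F 16. F and C advance.
Runoff: F is ranked above C on 16 ballots, C above F on 22.

C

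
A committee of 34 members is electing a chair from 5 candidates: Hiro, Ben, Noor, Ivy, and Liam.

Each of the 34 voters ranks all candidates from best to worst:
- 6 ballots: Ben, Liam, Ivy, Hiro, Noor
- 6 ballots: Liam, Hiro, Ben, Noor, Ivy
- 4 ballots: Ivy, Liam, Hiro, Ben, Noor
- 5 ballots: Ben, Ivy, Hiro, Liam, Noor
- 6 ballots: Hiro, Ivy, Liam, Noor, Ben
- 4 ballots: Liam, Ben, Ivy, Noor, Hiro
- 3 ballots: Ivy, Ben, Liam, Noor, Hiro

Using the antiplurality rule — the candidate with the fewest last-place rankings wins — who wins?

Last-place votes: Hiro 7, Ben 6, Noor 15, Ivy 6, Liam 0.

Liam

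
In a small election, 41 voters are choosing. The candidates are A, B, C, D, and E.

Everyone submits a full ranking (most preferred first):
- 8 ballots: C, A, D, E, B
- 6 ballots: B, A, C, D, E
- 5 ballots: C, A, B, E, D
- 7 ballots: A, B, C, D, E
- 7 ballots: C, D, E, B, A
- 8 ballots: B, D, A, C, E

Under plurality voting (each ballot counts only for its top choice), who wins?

First-place votes: A 7, B 14, C 20, D 0, E 0.

C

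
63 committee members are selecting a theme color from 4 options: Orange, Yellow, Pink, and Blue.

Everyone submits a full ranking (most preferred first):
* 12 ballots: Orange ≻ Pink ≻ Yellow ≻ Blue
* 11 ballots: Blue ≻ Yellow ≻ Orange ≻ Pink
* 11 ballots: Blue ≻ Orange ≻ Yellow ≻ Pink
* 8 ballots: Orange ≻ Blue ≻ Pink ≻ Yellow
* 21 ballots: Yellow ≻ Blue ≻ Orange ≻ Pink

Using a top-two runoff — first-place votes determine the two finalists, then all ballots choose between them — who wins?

Yellow

Round 1 first-place votes: Orange 20, Yellow 21, Pink 0, Blue 22. Blue and Yellow advance.
Runoff: Blue is ranked above Yellow on 30 ballots, Yellow above Blue on 33.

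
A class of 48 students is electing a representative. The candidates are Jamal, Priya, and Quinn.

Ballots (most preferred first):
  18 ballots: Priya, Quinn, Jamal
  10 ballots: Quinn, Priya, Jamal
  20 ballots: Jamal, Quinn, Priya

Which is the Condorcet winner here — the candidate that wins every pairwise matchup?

Quinn vs Jamal: 28–20
Quinn vs Priya: 30–18
Quinn beats every other candidate.

Quinn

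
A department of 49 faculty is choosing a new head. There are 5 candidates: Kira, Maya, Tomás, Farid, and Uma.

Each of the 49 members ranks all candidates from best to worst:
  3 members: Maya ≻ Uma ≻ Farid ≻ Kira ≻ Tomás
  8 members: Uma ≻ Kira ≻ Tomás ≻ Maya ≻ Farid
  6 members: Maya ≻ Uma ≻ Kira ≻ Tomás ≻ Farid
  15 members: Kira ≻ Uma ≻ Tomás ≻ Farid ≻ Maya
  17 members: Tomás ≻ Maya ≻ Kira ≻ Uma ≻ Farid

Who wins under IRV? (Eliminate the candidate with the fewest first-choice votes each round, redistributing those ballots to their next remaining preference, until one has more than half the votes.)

Kira

Round 1: Kira 15, Maya 9, Tomás 17, Farid 0, Uma 8. Farid eliminated.
Round 2: Kira 15, Maya 9, Tomás 17, Uma 8. Uma eliminated.
Round 3: Kira 23, Maya 9, Tomás 17. Maya eliminated.
Round 4: Kira 32, Tomás 17. Kira has a majority (≥25).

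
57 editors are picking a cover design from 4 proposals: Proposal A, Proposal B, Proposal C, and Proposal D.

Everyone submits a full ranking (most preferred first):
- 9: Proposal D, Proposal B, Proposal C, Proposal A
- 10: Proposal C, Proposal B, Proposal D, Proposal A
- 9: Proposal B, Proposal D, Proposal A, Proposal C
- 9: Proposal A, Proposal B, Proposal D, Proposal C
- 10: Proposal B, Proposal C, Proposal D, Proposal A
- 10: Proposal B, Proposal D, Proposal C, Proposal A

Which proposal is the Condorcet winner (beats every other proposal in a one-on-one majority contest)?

Proposal B vs Proposal A: 48–9
Proposal B vs Proposal C: 47–10
Proposal B vs Proposal D: 48–9
Proposal B beats every other proposal.

Proposal B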